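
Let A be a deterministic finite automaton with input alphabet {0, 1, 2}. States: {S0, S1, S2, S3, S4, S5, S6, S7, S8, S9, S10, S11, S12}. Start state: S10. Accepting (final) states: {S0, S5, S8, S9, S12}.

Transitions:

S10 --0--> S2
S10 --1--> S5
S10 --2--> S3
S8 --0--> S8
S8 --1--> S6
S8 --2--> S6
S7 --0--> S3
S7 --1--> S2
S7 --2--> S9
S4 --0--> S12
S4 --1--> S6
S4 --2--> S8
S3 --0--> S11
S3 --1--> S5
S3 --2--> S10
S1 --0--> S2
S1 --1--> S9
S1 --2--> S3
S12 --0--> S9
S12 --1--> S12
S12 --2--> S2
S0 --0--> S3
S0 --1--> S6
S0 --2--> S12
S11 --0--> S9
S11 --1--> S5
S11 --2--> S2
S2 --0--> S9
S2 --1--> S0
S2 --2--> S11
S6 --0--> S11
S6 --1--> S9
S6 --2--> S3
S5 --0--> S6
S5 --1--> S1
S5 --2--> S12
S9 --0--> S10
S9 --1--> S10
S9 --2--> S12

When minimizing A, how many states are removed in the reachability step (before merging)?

3

BFS from S10 reaches {S0, S1, S2, S3, S5, S6, S9, S10, S11, S12}; the 3 state(s) S4, S7, S8 are never visited.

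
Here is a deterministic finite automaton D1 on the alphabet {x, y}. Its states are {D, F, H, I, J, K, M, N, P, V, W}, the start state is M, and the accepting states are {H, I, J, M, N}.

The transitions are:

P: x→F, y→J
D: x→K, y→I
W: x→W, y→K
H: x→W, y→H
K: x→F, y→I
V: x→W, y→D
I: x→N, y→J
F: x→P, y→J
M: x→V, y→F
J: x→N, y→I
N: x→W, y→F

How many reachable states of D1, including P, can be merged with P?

4

Reachable states from the start: {D,F,I,J,K,M,N,P,V,W}. Unreachable: {H} — drop them.
Initial partition by acceptance: {I,J,M,N} | {D,F,K,P,V,W}.
Split {I,J,M,N} by δ(·,x) → {I,J} and {M,N}.
On input y, block {D,F,K,P,V,W} splits into {D,F,K,P} and {V,W}.
The partition is now stable with 4 blocks: {I,J} | {D,F,K,P} | {M,N} | {V,W}.
State P belongs to the block {D,F,K,P}, which has 4 states.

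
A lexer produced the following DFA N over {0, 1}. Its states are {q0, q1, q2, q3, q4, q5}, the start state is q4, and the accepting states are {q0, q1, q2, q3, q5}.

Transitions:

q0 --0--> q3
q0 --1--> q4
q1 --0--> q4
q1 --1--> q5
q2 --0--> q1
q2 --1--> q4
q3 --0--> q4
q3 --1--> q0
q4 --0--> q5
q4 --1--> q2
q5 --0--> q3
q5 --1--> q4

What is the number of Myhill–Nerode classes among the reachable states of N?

3

P0 = {q0,q1,q2,q3,q5} | {q4}.
On input 0, block {q0,q1,q2,q3,q5} splits into {q0,q2,q5} and {q1,q3}.
No further refinement is possible. Final partition (3 blocks): {q0,q2,q5} | {q4} | {q1,q3}.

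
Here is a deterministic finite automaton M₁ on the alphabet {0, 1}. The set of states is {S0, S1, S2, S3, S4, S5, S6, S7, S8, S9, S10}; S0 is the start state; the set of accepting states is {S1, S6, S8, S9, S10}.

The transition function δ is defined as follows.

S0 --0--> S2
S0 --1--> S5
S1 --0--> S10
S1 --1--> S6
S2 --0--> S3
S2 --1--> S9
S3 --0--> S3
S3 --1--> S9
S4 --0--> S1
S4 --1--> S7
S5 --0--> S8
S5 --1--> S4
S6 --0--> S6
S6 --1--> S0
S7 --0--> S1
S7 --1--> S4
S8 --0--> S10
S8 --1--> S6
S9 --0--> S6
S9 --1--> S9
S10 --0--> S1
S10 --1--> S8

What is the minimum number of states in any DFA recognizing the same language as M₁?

7

Every state is reachable, so we keep all 11.
P0 = {S1,S6,S8,S9,S10} | {S0,S2,S3,S4,S5,S7}.
Refine {S1,S6,S8,S9,S10} on symbol 1: members go to different blocks, giving {S1,S8,S9,S10} and {S6}.
On input 0, block {S1,S8,S9,S10} splits into {S1,S8,S10} and {S9}.
Split {S1,S8,S10} by δ(·,1) → {S1,S8} and {S10}.
Refine {S0,S2,S3,S4,S5,S7} on symbol 0: members go to different blocks, giving {S0,S2,S3} and {S4,S5,S7}.
On input 1, block {S0,S2,S3} splits into {S2,S3} and {S0}.
The partition is now stable with 7 blocks: {S1,S8} | {S2,S3} | {S6} | {S9} | {S10} | {S4,S5,S7} | {S0}.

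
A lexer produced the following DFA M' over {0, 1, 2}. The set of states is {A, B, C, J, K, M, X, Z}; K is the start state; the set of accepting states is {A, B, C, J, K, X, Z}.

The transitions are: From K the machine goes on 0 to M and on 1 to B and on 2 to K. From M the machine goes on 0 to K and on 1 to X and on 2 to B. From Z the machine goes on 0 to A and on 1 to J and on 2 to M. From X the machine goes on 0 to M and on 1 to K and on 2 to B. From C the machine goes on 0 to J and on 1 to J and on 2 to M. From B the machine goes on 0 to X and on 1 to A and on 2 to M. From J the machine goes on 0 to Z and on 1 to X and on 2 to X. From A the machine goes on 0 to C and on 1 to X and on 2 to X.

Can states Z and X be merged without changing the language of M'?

No

Start with accepting vs non-accepting: {A,B,C,J,K,X,Z} | {M}.
On input 0, block {A,B,C,J,K,X,Z} splits into {A,B,C,J,Z} and {K,X}.
On input 0, block {A,B,C,J,Z} splits into {A,C,J,Z} and {B}.
Split {A,C,J,Z} by δ(·,1) → {A,J} and {C,Z}.
Split {K,X} by δ(·,1) → {X} and {K}.
No further refinement is possible. Final partition (6 blocks): {A,J} | {M} | {X} | {B} | {C,Z} | {K}.
Z and X end up in different blocks, so they are distinguishable. For instance, the string '0' is accepted from only Z.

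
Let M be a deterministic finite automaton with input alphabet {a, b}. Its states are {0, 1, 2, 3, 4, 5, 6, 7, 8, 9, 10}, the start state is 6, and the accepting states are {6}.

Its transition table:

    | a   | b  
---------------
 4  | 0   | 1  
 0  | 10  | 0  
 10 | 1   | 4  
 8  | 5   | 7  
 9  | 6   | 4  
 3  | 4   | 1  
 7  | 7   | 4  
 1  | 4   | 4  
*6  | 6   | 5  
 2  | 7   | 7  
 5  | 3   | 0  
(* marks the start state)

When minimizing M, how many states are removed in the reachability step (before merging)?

4

BFS from 6 reaches {0, 1, 3, 4, 5, 6, 10}; the 4 state(s) 2, 7, 8, 9 are never visited.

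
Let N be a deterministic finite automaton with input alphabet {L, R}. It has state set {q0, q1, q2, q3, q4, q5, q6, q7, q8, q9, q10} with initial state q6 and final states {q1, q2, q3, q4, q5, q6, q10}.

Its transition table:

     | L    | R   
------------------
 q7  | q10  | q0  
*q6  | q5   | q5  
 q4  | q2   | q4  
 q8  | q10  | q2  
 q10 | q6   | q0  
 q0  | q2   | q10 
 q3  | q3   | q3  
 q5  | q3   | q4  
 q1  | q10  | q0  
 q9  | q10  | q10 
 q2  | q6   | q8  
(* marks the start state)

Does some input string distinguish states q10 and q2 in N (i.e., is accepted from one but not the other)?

No

Reachable states from the start: {q0,q2,q3,q4,q5,q6,q8,q10}. Unreachable: {q1,q7,q9} — drop them.
P0 = {q2,q3,q4,q5,q6,q10} | {q0,q8}.
Refine {q2,q3,q4,q5,q6,q10} on symbol R: members go to different blocks, giving {q3,q4,q5,q6} and {q2,q10}.
Refine {q3,q4,q5,q6} on symbol L: members go to different blocks, giving {q3,q5,q6} and {q4}.
Split {q3,q5,q6} by δ(·,R) → {q3,q6} and {q5}.
Refine {q3,q6} on symbol L: members go to different blocks, giving {q3} and {q6}.
Stable partition: {q3} | {q0,q8} | {q2,q10} | {q4} | {q5} | {q6} — 6 equivalence classes.
q10 and q2 lie in the same block of the stable partition, so they are equivalent — no string distinguishes them.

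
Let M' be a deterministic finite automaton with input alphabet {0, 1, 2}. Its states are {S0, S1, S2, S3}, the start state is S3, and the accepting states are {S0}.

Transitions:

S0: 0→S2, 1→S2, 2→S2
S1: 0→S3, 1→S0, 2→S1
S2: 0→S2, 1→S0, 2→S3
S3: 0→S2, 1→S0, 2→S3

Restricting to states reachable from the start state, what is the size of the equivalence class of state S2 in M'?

2

First remove the unreachable states {S1}; 3 states remain.
Initial partition by acceptance: {S0} | {S2,S3}.
Stable partition: {S0} | {S2,S3} — 2 equivalence classes.
State S2 belongs to the block {S2,S3}, which has 2 states.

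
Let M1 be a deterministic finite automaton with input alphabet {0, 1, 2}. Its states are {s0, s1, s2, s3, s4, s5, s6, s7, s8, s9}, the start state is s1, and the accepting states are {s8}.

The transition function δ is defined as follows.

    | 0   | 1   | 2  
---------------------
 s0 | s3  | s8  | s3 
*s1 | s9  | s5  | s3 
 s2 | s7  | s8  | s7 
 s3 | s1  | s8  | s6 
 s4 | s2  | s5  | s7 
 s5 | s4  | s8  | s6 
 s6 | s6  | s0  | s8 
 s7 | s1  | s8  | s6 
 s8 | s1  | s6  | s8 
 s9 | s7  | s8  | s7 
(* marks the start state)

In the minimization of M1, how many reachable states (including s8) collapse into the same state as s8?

1

Initial partition by acceptance: {s8} | {s0,s1,s2,s3,s4,s5,s6,s7,s9}.
Refine {s0,s1,s2,s3,s4,s5,s6,s7,s9} on symbol 1: members go to different blocks, giving {s0,s2,s3,s5,s7,s9} and {s1,s4,s6}.
Refine {s0,s2,s3,s5,s7,s9} on symbol 0: members go to different blocks, giving {s0,s2,s9} and {s3,s5,s7}.
On input 0, block {s1,s4,s6} splits into {s1,s4} and {s6}.
The partition is now stable with 5 blocks: {s8} | {s0,s2,s9} | {s1,s4} | {s3,s5,s7} | {s6}.
State s8 belongs to the block {s8}, which has 1 states.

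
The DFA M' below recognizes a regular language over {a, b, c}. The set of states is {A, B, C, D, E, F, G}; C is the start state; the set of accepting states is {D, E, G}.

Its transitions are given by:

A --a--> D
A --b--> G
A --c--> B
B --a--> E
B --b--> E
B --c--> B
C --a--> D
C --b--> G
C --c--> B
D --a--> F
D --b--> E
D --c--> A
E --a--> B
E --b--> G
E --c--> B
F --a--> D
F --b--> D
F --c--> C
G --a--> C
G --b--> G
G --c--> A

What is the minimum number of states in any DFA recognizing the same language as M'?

Initial partition by acceptance: {D,E,G} | {A,B,C,F}.
Stable partition: {D,E,G} | {A,B,C,F} — 2 equivalence classes.

2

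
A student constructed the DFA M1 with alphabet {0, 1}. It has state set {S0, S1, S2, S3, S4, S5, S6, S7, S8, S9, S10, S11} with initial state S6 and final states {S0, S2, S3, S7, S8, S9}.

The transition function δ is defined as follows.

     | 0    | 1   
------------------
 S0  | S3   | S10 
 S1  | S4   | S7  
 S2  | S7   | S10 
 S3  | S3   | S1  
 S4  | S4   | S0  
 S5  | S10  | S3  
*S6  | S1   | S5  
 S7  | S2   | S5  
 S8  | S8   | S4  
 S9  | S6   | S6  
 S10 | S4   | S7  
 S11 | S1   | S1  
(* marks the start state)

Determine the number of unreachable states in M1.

3

Starting at S6 and following transitions, the reachable set is {S0, S1, S2, S3, S4, S5, S6, S7, S10}. That leaves S8, S9, S11 unreachable — 3 in total.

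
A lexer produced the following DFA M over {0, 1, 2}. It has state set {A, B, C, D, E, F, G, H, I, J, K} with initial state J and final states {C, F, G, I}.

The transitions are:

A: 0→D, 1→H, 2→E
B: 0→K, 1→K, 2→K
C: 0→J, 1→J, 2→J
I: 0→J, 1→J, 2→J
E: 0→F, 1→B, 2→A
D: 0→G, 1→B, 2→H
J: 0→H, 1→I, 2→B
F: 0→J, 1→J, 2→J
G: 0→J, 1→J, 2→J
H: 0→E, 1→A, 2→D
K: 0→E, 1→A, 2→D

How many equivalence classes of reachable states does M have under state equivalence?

5

States {C} cannot be reached from the start state, so discard them.
P0 = {F,G,I} | {A,B,D,E,H,J,K}.
Refine {A,B,D,E,H,J,K} on symbol 0: members go to different blocks, giving {A,B,H,J,K} and {D,E}.
Refine {A,B,H,J,K} on symbol 0: members go to different blocks, giving {A,H,K} and {B,J}.
Split {B,J} by δ(·,1) → {B} and {J}.
The partition is now stable with 5 blocks: {F,G,I} | {A,H,K} | {D,E} | {B} | {J}.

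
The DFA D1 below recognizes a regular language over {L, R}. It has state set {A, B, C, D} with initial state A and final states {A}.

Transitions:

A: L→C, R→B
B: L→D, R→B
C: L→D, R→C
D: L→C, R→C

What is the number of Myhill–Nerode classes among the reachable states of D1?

2

All states are reachable from the start state.
P0 = {A} | {B,C,D}.
Stable partition: {A} | {B,C,D} — 2 equivalence classes.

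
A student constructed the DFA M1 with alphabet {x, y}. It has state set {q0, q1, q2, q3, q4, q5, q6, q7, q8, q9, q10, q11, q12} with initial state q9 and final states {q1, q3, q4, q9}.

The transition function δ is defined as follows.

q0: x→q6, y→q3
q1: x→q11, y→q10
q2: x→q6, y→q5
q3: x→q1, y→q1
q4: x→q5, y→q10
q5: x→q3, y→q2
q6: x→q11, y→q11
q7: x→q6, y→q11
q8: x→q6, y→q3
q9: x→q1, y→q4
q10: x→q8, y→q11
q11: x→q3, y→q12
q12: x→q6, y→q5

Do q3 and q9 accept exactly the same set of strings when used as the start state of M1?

Yes

Reachable states from the start: {q1,q2,q3,q4,q5,q6,q8,q9,q10,q11,q12}. Unreachable: {q0,q7} — drop them.
P0 = {q1,q3,q4,q9} | {q2,q5,q6,q8,q10,q11,q12}.
Refine {q1,q3,q4,q9} on symbol x: members go to different blocks, giving {q1,q4} and {q3,q9}.
On input x, block {q2,q5,q6,q8,q10,q11,q12} splits into {q2,q6,q8,q10,q12} and {q5,q11}.
Split {q2,q6,q8,q10,q12} by δ(·,x) → {q2,q8,q10,q12} and {q6}.
Refine {q2,q8,q10,q12} on symbol x: members go to different blocks, giving {q2,q8,q12} and {q10}.
On input y, block {q2,q8,q12} splits into {q2,q12} and {q8}.
No further refinement is possible. Final partition (7 blocks): {q1,q4} | {q2,q12} | {q3,q9} | {q5,q11} | {q6} | {q10} | {q8}.
q3 and q9 lie in the same block of the stable partition, so they are equivalent — no string distinguishes them.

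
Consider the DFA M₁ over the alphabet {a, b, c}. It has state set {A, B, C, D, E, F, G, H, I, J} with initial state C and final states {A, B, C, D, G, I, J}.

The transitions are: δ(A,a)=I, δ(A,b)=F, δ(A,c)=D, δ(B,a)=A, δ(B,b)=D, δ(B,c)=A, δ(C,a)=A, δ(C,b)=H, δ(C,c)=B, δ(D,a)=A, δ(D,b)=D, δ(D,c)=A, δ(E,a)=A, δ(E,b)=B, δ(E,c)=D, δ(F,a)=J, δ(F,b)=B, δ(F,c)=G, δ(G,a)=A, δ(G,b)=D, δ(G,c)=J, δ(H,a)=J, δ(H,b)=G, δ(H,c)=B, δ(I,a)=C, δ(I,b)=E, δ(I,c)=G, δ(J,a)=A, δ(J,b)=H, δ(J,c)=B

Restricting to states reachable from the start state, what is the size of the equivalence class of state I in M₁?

P0 = {A,B,C,D,G,I,J} | {E,F,H}.
Split {A,B,C,D,G,I,J} by δ(·,b) → {A,C,I,J} and {B,D,G}.
The partition is now stable with 3 blocks: {A,C,I,J} | {E,F,H} | {B,D,G}.
The equivalence class containing I is {A,C,I,J}, of size 4.

4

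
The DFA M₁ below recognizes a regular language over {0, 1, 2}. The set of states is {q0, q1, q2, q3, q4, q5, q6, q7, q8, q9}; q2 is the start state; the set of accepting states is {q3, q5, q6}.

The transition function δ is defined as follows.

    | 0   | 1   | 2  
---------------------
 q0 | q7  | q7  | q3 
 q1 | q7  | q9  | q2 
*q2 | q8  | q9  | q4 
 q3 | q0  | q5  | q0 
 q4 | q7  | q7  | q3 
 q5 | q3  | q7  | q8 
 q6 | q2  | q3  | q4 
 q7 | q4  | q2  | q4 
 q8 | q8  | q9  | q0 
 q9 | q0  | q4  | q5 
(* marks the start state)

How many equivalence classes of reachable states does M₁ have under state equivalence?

States {q1,q6} cannot be reached from the start state, so discard them.
Start with accepting vs non-accepting: {q3,q5} | {q0,q2,q4,q7,q8,q9}.
Split {q3,q5} by δ(·,0) → {q3} and {q5}.
Refine {q0,q2,q4,q7,q8,q9} on symbol 2: members go to different blocks, giving {q2,q7,q8} and {q0,q4} and {q9}.
On input 0, block {q2,q7,q8} splits into {q2,q8} and {q7}.
Stable partition: {q3} | {q2,q8} | {q5} | {q0,q4} | {q9} | {q7} — 6 equivalence classes.

6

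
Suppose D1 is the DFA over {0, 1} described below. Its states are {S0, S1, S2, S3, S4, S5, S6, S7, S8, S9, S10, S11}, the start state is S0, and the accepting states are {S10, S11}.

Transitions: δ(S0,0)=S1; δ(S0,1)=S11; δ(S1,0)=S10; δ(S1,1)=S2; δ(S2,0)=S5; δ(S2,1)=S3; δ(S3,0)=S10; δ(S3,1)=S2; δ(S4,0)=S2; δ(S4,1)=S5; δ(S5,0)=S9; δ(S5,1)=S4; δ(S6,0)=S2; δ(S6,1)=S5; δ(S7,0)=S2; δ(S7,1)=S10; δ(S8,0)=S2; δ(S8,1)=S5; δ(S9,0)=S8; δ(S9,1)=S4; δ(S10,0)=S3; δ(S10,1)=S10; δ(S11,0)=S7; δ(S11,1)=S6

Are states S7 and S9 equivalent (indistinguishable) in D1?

No

P0 = {S10,S11} | {S0,S1,S2,S3,S4,S5,S6,S7,S8,S9}.
Refine {S10,S11} on symbol 1: members go to different blocks, giving {S10} and {S11}.
Refine {S0,S1,S2,S3,S4,S5,S6,S7,S8,S9} on symbol 0: members go to different blocks, giving {S0,S2,S4,S5,S6,S7,S8,S9} and {S1,S3}.
Split {S0,S2,S4,S5,S6,S7,S8,S9} by δ(·,0) → {S2,S4,S5,S6,S7,S8,S9} and {S0}.
Split {S2,S4,S5,S6,S7,S8,S9} by δ(·,1) → {S4,S5,S6,S8,S9} and {S2} and {S7}.
Split {S4,S5,S6,S8,S9} by δ(·,0) → {S4,S6,S8} and {S5,S9}.
On input 0, block {S5,S9} splits into {S5} and {S9}.
No further refinement is possible. Final partition (9 blocks): {S10} | {S4,S6,S8} | {S11} | {S1,S3} | {S0} | {S2} | {S7} | {S5} | {S9}.
S7 and S9 end up in different blocks, so they are distinguishable. For instance, the string '1' is accepted from only S7.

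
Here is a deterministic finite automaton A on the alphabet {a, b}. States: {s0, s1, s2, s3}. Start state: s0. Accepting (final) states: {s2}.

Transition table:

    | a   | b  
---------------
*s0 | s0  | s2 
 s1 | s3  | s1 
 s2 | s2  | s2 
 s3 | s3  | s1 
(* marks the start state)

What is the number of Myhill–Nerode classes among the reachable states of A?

2

First remove the unreachable states {s1,s3}; 2 states remain.
Start with accepting vs non-accepting: {s2} | {s0}.
The partition is now stable with 2 blocks: {s2} | {s0}.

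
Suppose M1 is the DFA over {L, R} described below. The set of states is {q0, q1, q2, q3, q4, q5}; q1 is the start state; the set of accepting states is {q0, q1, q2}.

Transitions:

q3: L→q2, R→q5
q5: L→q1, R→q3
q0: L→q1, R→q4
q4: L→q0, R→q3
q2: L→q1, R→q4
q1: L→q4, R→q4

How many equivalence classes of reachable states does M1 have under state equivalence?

Every state is reachable, so we keep all 6.
Initial partition by acceptance: {q0,q1,q2} | {q3,q4,q5}.
Split {q0,q1,q2} by δ(·,L) → {q0,q2} and {q1}.
Refine {q3,q4,q5} on symbol L: members go to different blocks, giving {q3,q4} and {q5}.
On input R, block {q3,q4} splits into {q3} and {q4}.
Stable partition: {q0,q2} | {q3} | {q1} | {q5} | {q4} — 5 equivalence classes.

5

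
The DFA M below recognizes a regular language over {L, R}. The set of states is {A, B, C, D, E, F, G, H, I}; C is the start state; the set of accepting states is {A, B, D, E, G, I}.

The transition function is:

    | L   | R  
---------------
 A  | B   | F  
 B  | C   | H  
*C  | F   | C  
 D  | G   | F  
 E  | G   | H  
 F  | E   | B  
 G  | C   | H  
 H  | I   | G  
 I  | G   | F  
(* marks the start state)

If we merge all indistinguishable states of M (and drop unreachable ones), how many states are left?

4

First remove the unreachable states {A,D}; 7 states remain.
Initial partition by acceptance: {B,E,G,I} | {C,F,H}.
On input L, block {B,E,G,I} splits into {B,G} and {E,I}.
Split {C,F,H} by δ(·,L) → {F,H} and {C}.
The partition is now stable with 4 blocks: {B,G} | {F,H} | {E,I} | {C}.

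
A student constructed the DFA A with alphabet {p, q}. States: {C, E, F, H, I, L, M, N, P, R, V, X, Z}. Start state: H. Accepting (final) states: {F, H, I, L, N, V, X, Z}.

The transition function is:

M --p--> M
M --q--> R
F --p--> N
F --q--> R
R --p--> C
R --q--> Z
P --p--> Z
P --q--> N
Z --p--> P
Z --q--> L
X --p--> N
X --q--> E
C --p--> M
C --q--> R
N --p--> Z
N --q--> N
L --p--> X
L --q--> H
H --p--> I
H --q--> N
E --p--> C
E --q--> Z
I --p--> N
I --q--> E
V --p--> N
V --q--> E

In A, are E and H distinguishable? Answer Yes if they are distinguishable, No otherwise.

Yes

First remove the unreachable states {F,V}; 11 states remain.
P0 = {H,I,L,N,X,Z} | {C,E,M,P,R}.
Split {H,I,L,N,X,Z} by δ(·,p) → {H,I,L,N,X} and {Z}.
On input p, block {H,I,L,N,X} splits into {H,I,L,X} and {N}.
Split {H,I,L,X} by δ(·,p) → {I,X} and {H,L}.
Split {C,E,M,P,R} by δ(·,p) → {C,E,M,R} and {P}.
Refine {C,E,M,R} on symbol q: members go to different blocks, giving {E,R} and {C,M}.
Split {H,L} by δ(·,q) → {H} and {L}.
No further refinement is possible. Final partition (8 blocks): {I,X} | {E,R} | {Z} | {N} | {H} | {P} | {C,M} | {L}.
E and H end up in different blocks, so they are distinguishable. For instance, the string 'ε' is accepted from only H.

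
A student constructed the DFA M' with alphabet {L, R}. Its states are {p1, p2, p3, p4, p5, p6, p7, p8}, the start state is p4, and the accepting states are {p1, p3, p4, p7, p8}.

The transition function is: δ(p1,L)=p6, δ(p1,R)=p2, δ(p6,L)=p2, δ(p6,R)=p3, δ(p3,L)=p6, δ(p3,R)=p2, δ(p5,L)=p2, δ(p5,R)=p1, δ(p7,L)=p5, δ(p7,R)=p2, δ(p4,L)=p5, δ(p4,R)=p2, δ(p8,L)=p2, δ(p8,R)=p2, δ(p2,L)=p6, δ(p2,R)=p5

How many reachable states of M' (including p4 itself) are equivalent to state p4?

3

States {p7,p8} cannot be reached from the start state, so discard them.
Start with accepting vs non-accepting: {p1,p3,p4} | {p2,p5,p6}.
Split {p2,p5,p6} by δ(·,R) → {p5,p6} and {p2}.
Stable partition: {p1,p3,p4} | {p5,p6} | {p2} — 3 equivalence classes.
State p4 belongs to the block {p1,p3,p4}, which has 3 states.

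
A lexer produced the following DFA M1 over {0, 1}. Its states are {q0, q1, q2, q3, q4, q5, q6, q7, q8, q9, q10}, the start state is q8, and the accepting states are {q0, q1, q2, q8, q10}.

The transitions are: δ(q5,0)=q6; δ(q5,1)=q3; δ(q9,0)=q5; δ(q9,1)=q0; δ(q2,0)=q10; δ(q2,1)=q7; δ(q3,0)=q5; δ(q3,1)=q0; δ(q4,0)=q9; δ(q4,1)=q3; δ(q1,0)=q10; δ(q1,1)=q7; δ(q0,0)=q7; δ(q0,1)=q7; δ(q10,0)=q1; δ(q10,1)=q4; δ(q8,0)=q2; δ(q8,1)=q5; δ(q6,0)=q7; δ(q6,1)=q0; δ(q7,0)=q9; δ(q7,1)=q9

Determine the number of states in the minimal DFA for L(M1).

4

All states are reachable from the start state.
P0 = {q0,q1,q2,q8,q10} | {q3,q4,q5,q6,q7,q9}.
On input 0, block {q0,q1,q2,q8,q10} splits into {q1,q2,q8,q10} and {q0}.
Refine {q3,q4,q5,q6,q7,q9} on symbol 1: members go to different blocks, giving {q3,q6,q9} and {q4,q5,q7}.
The partition is now stable with 4 blocks: {q1,q2,q8,q10} | {q3,q6,q9} | {q0} | {q4,q5,q7}.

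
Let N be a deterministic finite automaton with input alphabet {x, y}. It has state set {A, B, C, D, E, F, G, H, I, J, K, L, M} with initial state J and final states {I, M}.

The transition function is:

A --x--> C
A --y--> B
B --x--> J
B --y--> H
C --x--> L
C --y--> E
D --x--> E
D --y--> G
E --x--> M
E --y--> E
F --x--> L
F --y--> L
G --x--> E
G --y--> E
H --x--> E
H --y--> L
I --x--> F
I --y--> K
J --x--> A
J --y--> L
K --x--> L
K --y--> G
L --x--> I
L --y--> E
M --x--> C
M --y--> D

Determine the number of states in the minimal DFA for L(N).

Initial partition by acceptance: {I,M} | {A,B,C,D,E,F,G,H,J,K,L}.
On input x, block {A,B,C,D,E,F,G,H,J,K,L} splits into {A,B,C,D,F,G,H,J,K} and {E,L}.
On input x, block {A,B,C,D,F,G,H,J,K} splits into {C,D,F,G,H,K} and {A,B,J}.
Split {C,D,F,G,H,K} by δ(·,y) → {C,F,G,H} and {D,K}.
Split {A,B,J} by δ(·,x) → {B,J} and {A}.
Refine {B,J} on symbol x: members go to different blocks, giving {B} and {J}.
No further refinement is possible. Final partition (7 blocks): {I,M} | {C,F,G,H} | {E,L} | {B} | {D,K} | {A} | {J}.

7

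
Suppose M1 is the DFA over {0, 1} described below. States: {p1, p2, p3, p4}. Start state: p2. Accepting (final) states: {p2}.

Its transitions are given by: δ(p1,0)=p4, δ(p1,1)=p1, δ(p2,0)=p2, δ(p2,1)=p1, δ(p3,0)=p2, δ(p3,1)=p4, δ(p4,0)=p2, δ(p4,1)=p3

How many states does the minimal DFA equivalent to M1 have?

Initial partition by acceptance: {p2} | {p1,p3,p4}.
On input 0, block {p1,p3,p4} splits into {p3,p4} and {p1}.
The partition is now stable with 3 blocks: {p2} | {p3,p4} | {p1}.

3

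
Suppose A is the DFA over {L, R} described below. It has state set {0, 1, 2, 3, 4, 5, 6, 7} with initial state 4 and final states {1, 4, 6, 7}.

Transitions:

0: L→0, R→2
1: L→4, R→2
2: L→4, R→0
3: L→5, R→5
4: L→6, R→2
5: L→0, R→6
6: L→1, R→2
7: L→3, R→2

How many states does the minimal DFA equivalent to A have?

3

Reachable states from the start: {0,1,2,4,6}. Unreachable: {3,5,7} — drop them.
Initial partition by acceptance: {1,4,6} | {0,2}.
Refine {0,2} on symbol L: members go to different blocks, giving {0} and {2}.
The partition is now stable with 3 blocks: {1,4,6} | {0} | {2}.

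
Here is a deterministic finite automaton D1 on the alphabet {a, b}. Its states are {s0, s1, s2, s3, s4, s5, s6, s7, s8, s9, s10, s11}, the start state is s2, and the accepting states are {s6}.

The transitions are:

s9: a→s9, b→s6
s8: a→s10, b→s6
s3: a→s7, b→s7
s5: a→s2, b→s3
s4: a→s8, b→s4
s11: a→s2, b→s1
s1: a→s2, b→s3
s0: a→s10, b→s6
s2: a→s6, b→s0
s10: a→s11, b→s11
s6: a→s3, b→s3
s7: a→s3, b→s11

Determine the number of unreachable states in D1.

4

No path from s2 leads to s4, s5, s8, s9; the other 8 states are all reachable.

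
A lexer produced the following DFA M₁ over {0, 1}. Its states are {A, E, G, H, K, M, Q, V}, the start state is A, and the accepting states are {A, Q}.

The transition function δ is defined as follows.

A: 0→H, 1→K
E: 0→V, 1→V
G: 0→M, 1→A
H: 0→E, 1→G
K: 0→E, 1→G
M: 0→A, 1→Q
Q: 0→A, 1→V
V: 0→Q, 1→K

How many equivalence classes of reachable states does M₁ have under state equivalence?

7

P0 = {A,Q} | {E,G,H,K,M,V}.
On input 0, block {A,Q} splits into {A} and {Q}.
On input 0, block {E,G,H,K,M,V} splits into {E,G,H,K} and {M} and {V}.
Refine {E,G,H,K} on symbol 0: members go to different blocks, giving {H,K} and {G} and {E}.
Stable partition: {A} | {H,K} | {Q} | {M} | {V} | {G} | {E} — 7 equivalence classes.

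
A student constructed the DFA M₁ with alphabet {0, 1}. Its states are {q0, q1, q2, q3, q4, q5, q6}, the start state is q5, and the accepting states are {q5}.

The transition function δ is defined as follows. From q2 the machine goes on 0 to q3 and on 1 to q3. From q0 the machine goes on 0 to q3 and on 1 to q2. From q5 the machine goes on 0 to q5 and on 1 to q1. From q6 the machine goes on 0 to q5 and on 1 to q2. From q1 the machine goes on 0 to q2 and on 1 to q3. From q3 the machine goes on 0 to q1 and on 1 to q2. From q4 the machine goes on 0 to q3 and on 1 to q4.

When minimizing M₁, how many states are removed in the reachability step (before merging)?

BFS from q5 reaches {q1, q2, q3, q5}; the 3 state(s) q0, q4, q6 are never visited.

3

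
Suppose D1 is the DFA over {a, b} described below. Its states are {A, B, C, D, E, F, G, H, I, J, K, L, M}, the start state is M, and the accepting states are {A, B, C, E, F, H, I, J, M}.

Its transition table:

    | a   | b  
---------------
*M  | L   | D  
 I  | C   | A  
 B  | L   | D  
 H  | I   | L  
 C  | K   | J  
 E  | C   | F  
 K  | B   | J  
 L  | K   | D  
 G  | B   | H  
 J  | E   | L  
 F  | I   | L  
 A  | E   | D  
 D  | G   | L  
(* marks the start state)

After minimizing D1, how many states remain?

Initial partition by acceptance: {A,B,C,E,F,H,I,J,M} | {D,G,K,L}.
On input a, block {A,B,C,E,F,H,I,J,M} splits into {A,E,F,H,I,J} and {B,C,M}.
Refine {A,E,F,H,I,J} on symbol a: members go to different blocks, giving {A,F,H,J} and {E,I}.
On input a, block {D,G,K,L} splits into {D,L} and {G,K}.
Refine {B,C,M} on symbol a: members go to different blocks, giving {B,M} and {C}.
No further refinement is possible. Final partition (6 blocks): {A,F,H,J} | {D,L} | {B,M} | {E,I} | {G,K} | {C}.

6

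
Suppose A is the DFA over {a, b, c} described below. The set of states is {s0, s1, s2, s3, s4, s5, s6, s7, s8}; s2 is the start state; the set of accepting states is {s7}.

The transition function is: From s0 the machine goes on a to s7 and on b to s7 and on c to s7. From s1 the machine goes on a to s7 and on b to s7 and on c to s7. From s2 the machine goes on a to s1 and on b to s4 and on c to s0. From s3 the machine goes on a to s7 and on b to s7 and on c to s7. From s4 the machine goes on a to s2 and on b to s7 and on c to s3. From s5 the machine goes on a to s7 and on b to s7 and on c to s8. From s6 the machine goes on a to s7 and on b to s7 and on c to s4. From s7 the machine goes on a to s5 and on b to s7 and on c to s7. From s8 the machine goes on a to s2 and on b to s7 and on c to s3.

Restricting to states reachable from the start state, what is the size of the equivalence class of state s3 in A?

3

Reachable states from the start: {s0,s1,s2,s3,s4,s5,s7,s8}. Unreachable: {s6} — drop them.
Start with accepting vs non-accepting: {s7} | {s0,s1,s2,s3,s4,s5,s8}.
Split {s0,s1,s2,s3,s4,s5,s8} by δ(·,a) → {s0,s1,s3,s5} and {s2,s4,s8}.
Split {s0,s1,s3,s5} by δ(·,c) → {s0,s1,s3} and {s5}.
On input a, block {s2,s4,s8} splits into {s4,s8} and {s2}.
The partition is now stable with 5 blocks: {s7} | {s0,s1,s3} | {s4,s8} | {s5} | {s2}.
The equivalence class containing s3 is {s0,s1,s3}, of size 3.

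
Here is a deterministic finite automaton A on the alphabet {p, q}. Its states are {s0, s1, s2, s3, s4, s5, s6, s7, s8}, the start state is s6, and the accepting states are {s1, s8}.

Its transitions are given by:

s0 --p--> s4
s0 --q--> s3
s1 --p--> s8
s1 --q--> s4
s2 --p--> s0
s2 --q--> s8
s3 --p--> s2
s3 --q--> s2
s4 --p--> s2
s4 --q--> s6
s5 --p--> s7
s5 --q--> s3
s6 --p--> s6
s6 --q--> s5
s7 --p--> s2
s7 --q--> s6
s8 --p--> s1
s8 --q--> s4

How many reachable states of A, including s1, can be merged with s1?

2

All states are reachable from the start state.
Initial partition by acceptance: {s1,s8} | {s0,s2,s3,s4,s5,s6,s7}.
Refine {s0,s2,s3,s4,s5,s6,s7} on symbol q: members go to different blocks, giving {s0,s3,s4,s5,s6,s7} and {s2}.
On input p, block {s0,s3,s4,s5,s6,s7} splits into {s0,s5,s6} and {s3,s4,s7}.
Refine {s0,s5,s6} on symbol p: members go to different blocks, giving {s0,s5} and {s6}.
Split {s3,s4,s7} by δ(·,q) → {s4,s7} and {s3}.
The partition is now stable with 6 blocks: {s1,s8} | {s0,s5} | {s2} | {s4,s7} | {s6} | {s3}.
The equivalence class containing s1 is {s1,s8}, of size 2.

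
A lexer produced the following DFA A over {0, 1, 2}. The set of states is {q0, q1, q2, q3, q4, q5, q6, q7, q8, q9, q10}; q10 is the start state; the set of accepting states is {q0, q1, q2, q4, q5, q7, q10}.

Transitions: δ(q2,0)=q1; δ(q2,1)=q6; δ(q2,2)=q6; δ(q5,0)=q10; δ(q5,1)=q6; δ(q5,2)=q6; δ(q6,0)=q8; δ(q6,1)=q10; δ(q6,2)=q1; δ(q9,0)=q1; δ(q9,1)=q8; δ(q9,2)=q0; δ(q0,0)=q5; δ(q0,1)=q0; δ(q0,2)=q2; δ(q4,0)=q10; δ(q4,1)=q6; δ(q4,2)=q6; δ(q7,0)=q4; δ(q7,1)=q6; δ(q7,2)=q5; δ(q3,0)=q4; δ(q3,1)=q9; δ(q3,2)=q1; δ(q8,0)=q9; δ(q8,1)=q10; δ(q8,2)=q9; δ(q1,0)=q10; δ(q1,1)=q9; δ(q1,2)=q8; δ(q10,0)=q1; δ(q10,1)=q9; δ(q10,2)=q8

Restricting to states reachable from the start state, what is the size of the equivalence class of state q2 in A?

2

Reachable states from the start: {q0,q1,q2,q5,q6,q8,q9,q10}. Unreachable: {q3,q4,q7} — drop them.
P0 = {q0,q1,q2,q5,q10} | {q6,q8,q9}.
Split {q0,q1,q2,q5,q10} by δ(·,1) → {q1,q2,q5,q10} and {q0}.
Split {q6,q8,q9} by δ(·,0) → {q6,q8} and {q9}.
Refine {q1,q2,q5,q10} on symbol 1: members go to different blocks, giving {q1,q10} and {q2,q5}.
Split {q6,q8} by δ(·,0) → {q6} and {q8}.
No further refinement is possible. Final partition (6 blocks): {q1,q10} | {q6} | {q0} | {q9} | {q2,q5} | {q8}.
The equivalence class containing q2 is {q2,q5}, of size 2.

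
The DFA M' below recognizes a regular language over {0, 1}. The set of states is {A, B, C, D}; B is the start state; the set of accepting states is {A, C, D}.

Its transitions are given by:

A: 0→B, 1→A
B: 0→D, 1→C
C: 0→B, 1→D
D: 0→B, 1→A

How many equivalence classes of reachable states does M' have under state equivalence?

2

Every state is reachable, so we keep all 4.
P0 = {A,C,D} | {B}.
The partition is now stable with 2 blocks: {A,C,D} | {B}.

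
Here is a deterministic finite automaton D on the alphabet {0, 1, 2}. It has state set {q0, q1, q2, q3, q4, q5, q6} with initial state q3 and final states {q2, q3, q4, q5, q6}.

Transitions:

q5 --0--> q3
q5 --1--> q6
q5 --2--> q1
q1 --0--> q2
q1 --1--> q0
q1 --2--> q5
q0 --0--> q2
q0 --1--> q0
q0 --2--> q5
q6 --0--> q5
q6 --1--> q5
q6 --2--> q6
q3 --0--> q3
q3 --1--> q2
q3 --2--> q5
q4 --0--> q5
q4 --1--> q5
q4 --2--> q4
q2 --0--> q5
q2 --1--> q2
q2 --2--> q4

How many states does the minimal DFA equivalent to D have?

P0 = {q2,q3,q4,q5,q6} | {q0,q1}.
Refine {q2,q3,q4,q5,q6} on symbol 2: members go to different blocks, giving {q2,q3,q4,q6} and {q5}.
Refine {q2,q3,q4,q6} on symbol 0: members go to different blocks, giving {q2,q4,q6} and {q3}.
Refine {q2,q4,q6} on symbol 1: members go to different blocks, giving {q4,q6} and {q2}.
The partition is now stable with 5 blocks: {q4,q6} | {q0,q1} | {q5} | {q3} | {q2}.

5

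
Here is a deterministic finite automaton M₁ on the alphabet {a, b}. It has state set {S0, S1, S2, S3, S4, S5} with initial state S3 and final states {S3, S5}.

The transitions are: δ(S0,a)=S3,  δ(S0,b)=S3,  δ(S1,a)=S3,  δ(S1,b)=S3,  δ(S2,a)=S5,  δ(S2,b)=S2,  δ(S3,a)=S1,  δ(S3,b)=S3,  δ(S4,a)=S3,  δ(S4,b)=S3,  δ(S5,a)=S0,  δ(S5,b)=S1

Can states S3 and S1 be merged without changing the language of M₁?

No

First remove the unreachable states {S0,S2,S4,S5}; 2 states remain.
Start with accepting vs non-accepting: {S3} | {S1}.
No further refinement is possible. Final partition (2 blocks): {S3} | {S1}.
S3 and S1 end up in different blocks, so they are distinguishable. For instance, the string 'ε' is accepted from only S3.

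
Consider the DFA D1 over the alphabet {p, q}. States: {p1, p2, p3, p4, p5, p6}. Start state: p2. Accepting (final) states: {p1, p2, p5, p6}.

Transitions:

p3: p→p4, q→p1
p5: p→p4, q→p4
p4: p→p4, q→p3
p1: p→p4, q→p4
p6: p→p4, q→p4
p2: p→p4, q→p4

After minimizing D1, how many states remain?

3

Reachable states from the start: {p1,p2,p3,p4}. Unreachable: {p5,p6} — drop them.
Initial partition by acceptance: {p1,p2} | {p3,p4}.
Split {p3,p4} by δ(·,q) → {p3} and {p4}.
Stable partition: {p1,p2} | {p3} | {p4} — 3 equivalence classes.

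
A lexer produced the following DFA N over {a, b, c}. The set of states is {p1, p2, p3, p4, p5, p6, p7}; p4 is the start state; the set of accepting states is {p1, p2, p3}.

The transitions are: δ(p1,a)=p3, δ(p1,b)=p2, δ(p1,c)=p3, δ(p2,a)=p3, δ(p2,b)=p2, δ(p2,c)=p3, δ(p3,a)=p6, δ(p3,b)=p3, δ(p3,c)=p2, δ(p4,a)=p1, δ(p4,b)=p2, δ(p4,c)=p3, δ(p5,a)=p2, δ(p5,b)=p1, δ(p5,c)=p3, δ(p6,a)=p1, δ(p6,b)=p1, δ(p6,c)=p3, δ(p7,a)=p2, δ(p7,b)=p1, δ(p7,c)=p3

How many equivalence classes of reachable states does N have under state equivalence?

Reachable states from the start: {p1,p2,p3,p4,p6}. Unreachable: {p5,p7} — drop them.
Start with accepting vs non-accepting: {p1,p2,p3} | {p4,p6}.
Refine {p1,p2,p3} on symbol a: members go to different blocks, giving {p1,p2} and {p3}.
No further refinement is possible. Final partition (3 blocks): {p1,p2} | {p4,p6} | {p3}.

3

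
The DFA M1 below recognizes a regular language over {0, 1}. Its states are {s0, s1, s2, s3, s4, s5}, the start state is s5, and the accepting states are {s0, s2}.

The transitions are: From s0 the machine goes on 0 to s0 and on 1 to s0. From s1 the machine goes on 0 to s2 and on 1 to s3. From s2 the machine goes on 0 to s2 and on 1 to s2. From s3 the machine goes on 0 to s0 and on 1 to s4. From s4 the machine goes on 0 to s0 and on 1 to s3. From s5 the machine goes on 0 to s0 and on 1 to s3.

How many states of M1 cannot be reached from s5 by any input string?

2

No path from s5 leads to s1, s2; the other 4 states are all reachable.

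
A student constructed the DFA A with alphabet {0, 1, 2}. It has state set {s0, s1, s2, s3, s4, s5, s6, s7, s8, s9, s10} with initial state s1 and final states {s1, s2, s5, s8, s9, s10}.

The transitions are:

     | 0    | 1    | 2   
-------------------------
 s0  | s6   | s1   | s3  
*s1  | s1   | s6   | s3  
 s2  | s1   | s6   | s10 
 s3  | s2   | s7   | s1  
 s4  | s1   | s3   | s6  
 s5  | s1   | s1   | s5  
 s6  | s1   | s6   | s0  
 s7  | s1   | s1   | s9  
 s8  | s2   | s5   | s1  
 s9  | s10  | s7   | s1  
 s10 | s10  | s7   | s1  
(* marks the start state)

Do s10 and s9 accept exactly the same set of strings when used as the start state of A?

Yes

States {s4,s5,s8} cannot be reached from the start state, so discard them.
P0 = {s1,s2,s9,s10} | {s0,s3,s6,s7}.
On input 2, block {s1,s2,s9,s10} splits into {s2,s9,s10} and {s1}.
Refine {s2,s9,s10} on symbol 0: members go to different blocks, giving {s9,s10} and {s2}.
Refine {s0,s3,s6,s7} on symbol 0: members go to different blocks, giving {s6,s7} and {s0} and {s3}.
Split {s6,s7} by δ(·,1) → {s6} and {s7}.
No further refinement is possible. Final partition (7 blocks): {s9,s10} | {s6} | {s1} | {s2} | {s0} | {s3} | {s7}.
s10 and s9 lie in the same block of the stable partition, so they are equivalent — no string distinguishes them.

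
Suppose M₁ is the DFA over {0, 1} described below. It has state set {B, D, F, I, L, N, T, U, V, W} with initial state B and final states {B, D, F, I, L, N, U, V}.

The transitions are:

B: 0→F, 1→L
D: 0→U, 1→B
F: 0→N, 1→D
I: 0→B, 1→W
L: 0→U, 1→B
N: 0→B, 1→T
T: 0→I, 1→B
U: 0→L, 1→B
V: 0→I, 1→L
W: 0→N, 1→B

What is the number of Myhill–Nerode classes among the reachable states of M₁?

First remove the unreachable states {V}; 9 states remain.
P0 = {B,D,F,I,L,N,U} | {T,W}.
Split {B,D,F,I,L,N,U} by δ(·,1) → {B,D,F,L,U} and {I,N}.
Refine {B,D,F,L,U} on symbol 0: members go to different blocks, giving {B,D,L,U} and {F}.
On input 0, block {B,D,L,U} splits into {D,L,U} and {B}.
Stable partition: {D,L,U} | {T,W} | {I,N} | {F} | {B} — 5 equivalence classes.

5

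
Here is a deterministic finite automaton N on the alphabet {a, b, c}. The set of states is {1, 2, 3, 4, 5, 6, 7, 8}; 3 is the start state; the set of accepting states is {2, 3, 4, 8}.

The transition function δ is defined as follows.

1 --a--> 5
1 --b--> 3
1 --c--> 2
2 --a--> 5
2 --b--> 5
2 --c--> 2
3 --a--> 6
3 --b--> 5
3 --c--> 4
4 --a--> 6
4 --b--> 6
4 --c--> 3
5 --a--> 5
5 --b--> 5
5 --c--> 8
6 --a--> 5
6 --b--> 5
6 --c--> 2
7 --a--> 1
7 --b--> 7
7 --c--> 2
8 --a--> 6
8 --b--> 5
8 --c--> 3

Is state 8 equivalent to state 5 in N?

Reachable states from the start: {2,3,4,5,6,8}. Unreachable: {1,7} — drop them.
P0 = {2,3,4,8} | {5,6}.
No further refinement is possible. Final partition (2 blocks): {2,3,4,8} | {5,6}.
8 and 5 end up in different blocks, so they are distinguishable. For instance, the string 'ε' is accepted from only 8.

No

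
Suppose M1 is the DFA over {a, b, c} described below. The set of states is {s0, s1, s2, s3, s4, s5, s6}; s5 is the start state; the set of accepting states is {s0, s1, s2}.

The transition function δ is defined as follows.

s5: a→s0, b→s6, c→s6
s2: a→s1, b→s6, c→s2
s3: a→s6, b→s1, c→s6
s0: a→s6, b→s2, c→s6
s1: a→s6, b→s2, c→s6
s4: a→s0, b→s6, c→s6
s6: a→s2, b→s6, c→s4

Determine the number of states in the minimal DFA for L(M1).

4

Reachable states from the start: {s0,s1,s2,s4,s5,s6}. Unreachable: {s3} — drop them.
Initial partition by acceptance: {s0,s1,s2} | {s4,s5,s6}.
On input a, block {s0,s1,s2} splits into {s0,s1} and {s2}.
Refine {s4,s5,s6} on symbol a: members go to different blocks, giving {s4,s5} and {s6}.
The partition is now stable with 4 blocks: {s0,s1} | {s4,s5} | {s2} | {s6}.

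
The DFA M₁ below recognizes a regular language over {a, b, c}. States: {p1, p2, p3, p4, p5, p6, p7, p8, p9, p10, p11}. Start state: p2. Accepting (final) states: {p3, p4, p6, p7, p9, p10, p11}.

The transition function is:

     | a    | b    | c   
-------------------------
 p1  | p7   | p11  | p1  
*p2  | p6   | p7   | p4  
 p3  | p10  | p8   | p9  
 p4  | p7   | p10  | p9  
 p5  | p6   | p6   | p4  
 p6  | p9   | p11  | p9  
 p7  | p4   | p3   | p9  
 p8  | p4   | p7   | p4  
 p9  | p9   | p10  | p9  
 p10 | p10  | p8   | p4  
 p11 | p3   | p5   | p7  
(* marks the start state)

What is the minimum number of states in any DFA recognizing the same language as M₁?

Reachable states from the start: {p2,p3,p4,p5,p6,p7,p8,p9,p10,p11}. Unreachable: {p1} — drop them.
P0 = {p3,p4,p6,p7,p9,p10,p11} | {p2,p5,p8}.
On input b, block {p3,p4,p6,p7,p9,p10,p11} splits into {p4,p6,p7,p9} and {p3,p10,p11}.
Stable partition: {p4,p6,p7,p9} | {p2,p5,p8} | {p3,p10,p11} — 3 equivalence classes.

3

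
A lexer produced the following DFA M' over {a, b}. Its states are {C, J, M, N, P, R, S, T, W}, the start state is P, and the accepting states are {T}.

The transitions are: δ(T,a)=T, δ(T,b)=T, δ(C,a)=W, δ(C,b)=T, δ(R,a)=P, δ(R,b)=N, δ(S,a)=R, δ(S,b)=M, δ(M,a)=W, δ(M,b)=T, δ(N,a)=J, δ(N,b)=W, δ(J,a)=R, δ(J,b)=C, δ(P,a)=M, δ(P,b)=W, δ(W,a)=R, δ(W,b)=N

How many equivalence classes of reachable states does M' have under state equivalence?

Reachable states from the start: {C,J,M,N,P,R,T,W}. Unreachable: {S} — drop them.
Initial partition by acceptance: {T} | {C,J,M,N,P,R,W}.
Refine {C,J,M,N,P,R,W} on symbol b: members go to different blocks, giving {J,N,P,R,W} and {C,M}.
Split {J,N,P,R,W} by δ(·,a) → {J,N,R,W} and {P}.
On input a, block {J,N,R,W} splits into {J,N,W} and {R}.
On input a, block {J,N,W} splits into {J,W} and {N}.
Refine {J,W} on symbol b: members go to different blocks, giving {J} and {W}.
The partition is now stable with 7 blocks: {T} | {J} | {C,M} | {P} | {R} | {N} | {W}.

7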